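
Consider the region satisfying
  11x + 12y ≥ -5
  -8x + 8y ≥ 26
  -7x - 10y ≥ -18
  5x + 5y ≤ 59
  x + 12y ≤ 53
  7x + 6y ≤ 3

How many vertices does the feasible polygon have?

5

The feasible vertices (each the meet of two boundaries and inside every other half-plane) are:
  (-44/23, 123/92)
  (-29/5, 49/10)
  (-33/26, 103/52)
  (-157/37, 353/74)
  (-39/14, 15/4)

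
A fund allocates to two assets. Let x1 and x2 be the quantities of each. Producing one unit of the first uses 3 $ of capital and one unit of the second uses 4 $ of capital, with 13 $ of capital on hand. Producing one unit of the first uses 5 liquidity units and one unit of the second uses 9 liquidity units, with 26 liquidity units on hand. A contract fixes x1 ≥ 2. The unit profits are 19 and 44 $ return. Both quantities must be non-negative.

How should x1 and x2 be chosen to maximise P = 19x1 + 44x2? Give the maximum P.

x1 = 2, x2 = 7/4, maximum P = 115

Extreme points and P = 19x1 + 44x2:
  (13/3, 0) → P = 247/3
  (2, 0) → P = 38
  (2, 7/4) → P = 115

At the optimal vertex, 3x1 + 4x2 = 13 and x1 = 2.
Solving simultaneously gives x1 = 2, x2 = 7/4.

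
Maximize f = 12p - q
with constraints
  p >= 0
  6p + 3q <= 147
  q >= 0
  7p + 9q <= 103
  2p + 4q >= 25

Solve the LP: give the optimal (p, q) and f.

At the optimal vertex, q = 0 and 7p + 9q = 103.
Solving simultaneously gives p = 103/7, q = 0.

p = 103/7, q = 0, maximum f = 1236/7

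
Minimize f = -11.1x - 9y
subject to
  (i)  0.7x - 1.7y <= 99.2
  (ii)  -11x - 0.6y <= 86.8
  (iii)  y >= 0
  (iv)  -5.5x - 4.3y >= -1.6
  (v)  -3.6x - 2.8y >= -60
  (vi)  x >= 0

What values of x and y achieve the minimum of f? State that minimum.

Extreme points and f = -11.1x - 9y:
  (16/55, 0) → f = -888/275
  (0, 0) → f = 0
  (0, 16/43) → f = -144/43

At the optimal vertex, -5.5x - 4.3y = -1.6 and x = 0.
Solving simultaneously gives x = 0, y = 16/43.

x = 0, y = 16/43, minimum f = -144/43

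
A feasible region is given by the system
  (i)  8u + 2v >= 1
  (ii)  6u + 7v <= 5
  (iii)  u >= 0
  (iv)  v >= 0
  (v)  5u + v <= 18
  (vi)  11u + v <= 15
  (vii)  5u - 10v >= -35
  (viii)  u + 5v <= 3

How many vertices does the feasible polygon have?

5

Of the 28 pairwise boundary intersections, those satisfying every inequality are:
  (0, 1/2)
  (1/8, 0)
  (5/6, 0)
  (4/23, 13/23)
  (0, 3/5)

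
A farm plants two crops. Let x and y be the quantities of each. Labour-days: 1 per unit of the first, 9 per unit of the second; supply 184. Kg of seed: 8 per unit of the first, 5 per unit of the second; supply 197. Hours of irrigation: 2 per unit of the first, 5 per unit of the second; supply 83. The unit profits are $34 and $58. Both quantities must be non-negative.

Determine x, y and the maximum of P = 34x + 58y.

x = 19, y = 9, maximum P = 1168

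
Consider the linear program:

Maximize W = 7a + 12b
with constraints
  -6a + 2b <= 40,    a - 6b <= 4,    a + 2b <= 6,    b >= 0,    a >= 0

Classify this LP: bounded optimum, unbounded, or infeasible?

bounded optimum

Feasible corners and W = 7a + 12b:
  (11/2, 1/4) → W = 83/2
  (4, 0) → W = 28
  (0, 3) → W = 36
  (0, 0) → W = 0
The feasible region has finitely many vertices and no improving ray; the maximum is 83/2 at (11/2, 1/4).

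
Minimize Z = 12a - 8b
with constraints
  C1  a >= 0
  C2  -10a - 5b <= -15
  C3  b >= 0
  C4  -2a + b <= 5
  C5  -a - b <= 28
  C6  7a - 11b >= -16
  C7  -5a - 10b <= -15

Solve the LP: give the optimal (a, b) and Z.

Corner points and Z = 12a - 8b:
  (17/29, 53/29) → Z = -220/29
  (1, 1) → Z = 4
  (3, 0) → Z = 36
The feasible region is unbounded (it extends along (11, 7), (1, 0)), but Z strictly increases along every unbounded feasible direction, so there is no improving ray and the minimum is attained at a vertex.

a = 17/29, b = 53/29, minimum Z = -220/29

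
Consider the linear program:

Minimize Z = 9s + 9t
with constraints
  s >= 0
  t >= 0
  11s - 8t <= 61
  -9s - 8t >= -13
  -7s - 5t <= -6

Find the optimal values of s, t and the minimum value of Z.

s = 6/7, t = 0, minimum Z = 54/7

Feasible corners and Z = 9s + 9t:
  (0, 13/8) → Z = 117/8
  (0, 6/5) → Z = 54/5
  (13/9, 0) → Z = 13
  (6/7, 0) → Z = 54/7

At the optimal vertex, t = 0 and -7s - 5t = -6.
Solving simultaneously gives s = 6/7, t = 0.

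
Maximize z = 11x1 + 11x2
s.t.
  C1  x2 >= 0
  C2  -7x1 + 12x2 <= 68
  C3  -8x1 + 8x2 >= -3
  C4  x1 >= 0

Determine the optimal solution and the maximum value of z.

x1 = 29/2, x2 = 113/8, maximum z = 2519/8

Extreme points and z = 11x1 + 11x2:
  (3/8, 0) → z = 33/8
  (0, 0) → z = 0
  (29/2, 113/8) → z = 2519/8
  (0, 17/3) → z = 187/3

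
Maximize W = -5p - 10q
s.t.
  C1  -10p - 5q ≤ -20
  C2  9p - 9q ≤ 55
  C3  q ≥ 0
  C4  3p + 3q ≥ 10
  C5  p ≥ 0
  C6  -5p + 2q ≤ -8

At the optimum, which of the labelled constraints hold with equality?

C3 and C4

Vertices and W = -5p - 10q:
  (55/9, 0) → W = -275/9
  (10/3, 0) → W = -50/3
  (44/21, 26/21) → W = -160/7
The feasible region is unbounded (it extends along (1, 1), (2, 5)), but W strictly decreases along every unbounded feasible direction, so there is no improving ray and the maximum is attained at a vertex.

The maximum is at (10/3, 0). Substituting into each constraint, equality holds for C3 and C4; the remaining constraints have slack.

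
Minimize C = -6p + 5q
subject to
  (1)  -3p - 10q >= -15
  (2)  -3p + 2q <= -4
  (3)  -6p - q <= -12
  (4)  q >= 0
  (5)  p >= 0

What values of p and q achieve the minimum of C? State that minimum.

At the optimal vertex, -3p - 10q = -15 and q = 0.
Solving simultaneously gives p = 5, q = 0.

p = 5, q = 0, minimum C = -30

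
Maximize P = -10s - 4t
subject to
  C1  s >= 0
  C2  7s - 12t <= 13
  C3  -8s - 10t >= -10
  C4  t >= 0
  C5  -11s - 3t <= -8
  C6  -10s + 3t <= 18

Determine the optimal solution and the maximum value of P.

Feasible corners and P = -10s - 4t:
  (5/4, 0) → P = -25/2
  (25/43, 23/43) → P = -342/43
  (8/11, 0) → P = -80/11

The optimum lies where t = 0 and -11s - 3t = -8.
Solving simultaneously gives s = 8/11, t = 0.

s = 8/11, t = 0, maximum P = -80/11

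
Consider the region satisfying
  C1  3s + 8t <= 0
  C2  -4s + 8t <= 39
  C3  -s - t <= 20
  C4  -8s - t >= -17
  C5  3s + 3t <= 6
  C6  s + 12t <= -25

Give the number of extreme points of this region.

4

Intersecting each pair of boundary lines and keeping only the points that satisfy every inequality leaves:
  (-199/12, -41/12)
  (-167/14, -61/56)
  (37/7, -177/7)
  (229/95, -217/95)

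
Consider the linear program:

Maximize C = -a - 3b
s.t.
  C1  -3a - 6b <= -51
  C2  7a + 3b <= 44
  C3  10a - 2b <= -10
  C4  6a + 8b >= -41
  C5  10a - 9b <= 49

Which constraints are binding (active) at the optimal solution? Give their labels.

Vertices and C = -a - 3b:
  (7/11, 90/11) → C = -277/11
  (-109/2, 143/4) → C = -211/4
  (29/22, 255/22) → C = -397/11
The feasible region is unbounded (it extends along (-3, 7), (-4, 3)), but C strictly decreases along every unbounded feasible direction, so there is no improving ray and the maximum is attained at a vertex.

The maximum is at (7/11, 90/11). Substituting into each constraint, equality holds for C1 and C3; the remaining constraints have slack.

C1 and C3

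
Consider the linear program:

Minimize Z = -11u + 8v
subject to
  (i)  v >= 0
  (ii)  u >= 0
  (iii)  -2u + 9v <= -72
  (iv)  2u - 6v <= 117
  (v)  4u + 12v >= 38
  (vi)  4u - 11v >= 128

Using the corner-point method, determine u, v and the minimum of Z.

Corner points and Z = -11u + 8v:
  (36, 0) → Z = -396
  (117/2, 0) → Z = -1287/2
  (207/2, 15) → Z = -2037/2

The optimum lies where -2u + 9v = -72 and 2u - 6v = 117.
Solving simultaneously gives u = 207/2, v = 15.

u = 207/2, v = 15, minimum Z = -2037/2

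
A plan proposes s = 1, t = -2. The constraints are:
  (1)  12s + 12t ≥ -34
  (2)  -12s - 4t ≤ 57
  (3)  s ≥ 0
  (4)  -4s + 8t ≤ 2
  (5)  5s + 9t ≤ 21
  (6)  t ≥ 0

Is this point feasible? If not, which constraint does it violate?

Constraint (6): t = -2, which is not ≥ 0. All other constraints are satisfied.

not feasible — violates (6)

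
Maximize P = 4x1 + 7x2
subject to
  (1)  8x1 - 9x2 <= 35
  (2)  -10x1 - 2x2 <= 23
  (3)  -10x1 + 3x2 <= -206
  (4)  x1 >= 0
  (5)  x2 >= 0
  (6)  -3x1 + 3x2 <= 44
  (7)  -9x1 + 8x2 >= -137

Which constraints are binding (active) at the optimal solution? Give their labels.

(6) and (7)

Feasible corners and P = 4x1 + 7x2:
  (53/2, 59/3) → P = 731/3
  (953/17, 781/17) → P = 9279/17
  (250/7, 1058/21) → P = 10406/21
  (763/3, 269) → P = 8701/3

The maximum is at (763/3, 269). Substituting into each constraint, equality holds for (6) and (7); the remaining constraints have slack.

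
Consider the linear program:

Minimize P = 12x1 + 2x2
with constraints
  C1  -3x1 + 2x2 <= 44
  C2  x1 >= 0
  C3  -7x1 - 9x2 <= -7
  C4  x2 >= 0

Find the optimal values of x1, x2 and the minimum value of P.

Extreme points and P = 12x1 + 2x2:
  (0, 22) → P = 44
  (0, 7/9) → P = 14/9
  (1, 0) → P = 12
The feasible region is unbounded (it extends along (2, 3), (1, 0)), but P strictly increases along every unbounded feasible direction, so there is no improving ray and the minimum is attained at a vertex.

x1 = 0, x2 = 7/9, minimum P = 14/9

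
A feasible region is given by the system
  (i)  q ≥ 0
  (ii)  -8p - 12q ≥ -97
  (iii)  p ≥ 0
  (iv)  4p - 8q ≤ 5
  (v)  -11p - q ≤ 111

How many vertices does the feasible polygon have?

Intersecting each pair of boundary lines and keeping only the points that satisfy every inequality leaves:
  (0, 0)
  (5/4, 0)
  (0, 97/12)
  (209/28, 87/28)

4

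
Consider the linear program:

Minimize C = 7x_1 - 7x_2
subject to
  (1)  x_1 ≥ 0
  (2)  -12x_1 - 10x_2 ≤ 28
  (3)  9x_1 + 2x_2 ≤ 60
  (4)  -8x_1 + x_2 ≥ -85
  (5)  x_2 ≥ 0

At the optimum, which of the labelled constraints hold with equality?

(1) and (3)

Vertices and C = 7x_1 - 7x_2:
  (0, 30) → C = -210
  (0, 0) → C = 0
  (20/3, 0) → C = 140/3

The minimum is at (0, 30). Substituting into each constraint, equality holds for (1) and (3); the remaining constraints have slack.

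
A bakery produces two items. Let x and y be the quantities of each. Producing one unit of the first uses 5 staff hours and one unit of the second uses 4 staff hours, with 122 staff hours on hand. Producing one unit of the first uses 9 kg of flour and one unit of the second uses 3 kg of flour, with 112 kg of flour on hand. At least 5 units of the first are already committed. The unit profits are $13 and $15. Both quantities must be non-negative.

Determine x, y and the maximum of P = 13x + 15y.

Vertices and P = 13x + 15y:
  (112/9, 0) → P = 1456/9
  (5, 0) → P = 65
  (5, 67/3) → P = 400

x = 5, y = 67/3, maximum P = 400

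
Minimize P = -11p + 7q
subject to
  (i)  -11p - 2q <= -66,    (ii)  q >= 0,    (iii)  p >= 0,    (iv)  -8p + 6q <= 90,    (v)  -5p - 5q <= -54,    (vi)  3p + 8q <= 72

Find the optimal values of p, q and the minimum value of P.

Vertices and P = -11p + 7q:
  (74/15, 88/15) → P = -66/5
  (192/41, 297/41) → P = -33/41
  (54/5, 0) → P = -594/5
  (24, 0) → P = -264

At the optimal vertex, q = 0 and 3p + 8q = 72.
Solving simultaneously gives p = 24, q = 0.

p = 24, q = 0, minimum P = -264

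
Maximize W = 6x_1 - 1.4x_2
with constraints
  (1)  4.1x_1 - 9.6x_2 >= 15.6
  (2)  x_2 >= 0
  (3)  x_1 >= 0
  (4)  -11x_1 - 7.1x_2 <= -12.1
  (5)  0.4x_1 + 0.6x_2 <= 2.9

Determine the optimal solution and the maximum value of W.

Extreme points and W = 6x_1 - 1.4x_2:
  (156/41, 0) → W = 936/41
  (124/21, 113/126) → W = 21529/630
  (29/4, 0) → W = 87/2

x_1 = 7.25, x_2 = 0, maximum W = 43.5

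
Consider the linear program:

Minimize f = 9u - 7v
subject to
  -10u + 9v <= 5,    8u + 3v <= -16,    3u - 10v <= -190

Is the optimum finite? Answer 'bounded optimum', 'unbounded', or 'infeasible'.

The boundaries -10u + 9v = 5 and 8u + 3v = -16 meet at (-53/34, -20/17), but that point violates 3u - 10v ≤ -190. Every candidate vertex is excluded by some other constraint, so the feasible region is empty.

infeasible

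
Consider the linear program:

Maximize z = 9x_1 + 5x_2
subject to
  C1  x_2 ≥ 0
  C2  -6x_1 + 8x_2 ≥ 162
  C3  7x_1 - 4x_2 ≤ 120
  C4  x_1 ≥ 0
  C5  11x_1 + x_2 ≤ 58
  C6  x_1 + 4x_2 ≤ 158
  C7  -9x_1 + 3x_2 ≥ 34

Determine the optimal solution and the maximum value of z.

x_1 = 74/43, x_2 = 1680/43, maximum z = 9066/43

Corner points and z = 9x_1 + 5x_2:
  (0, 81/4) → z = 405/4
  (151/47, 1065/47) → z = 6684/47
  (0, 79/2) → z = 395/2
  (74/43, 1680/43) → z = 9066/43

The optimum lies where 11x_1 + x_2 = 58 and x_1 + 4x_2 = 158.
Solving simultaneously gives x_1 = 74/43, x_2 = 1680/43.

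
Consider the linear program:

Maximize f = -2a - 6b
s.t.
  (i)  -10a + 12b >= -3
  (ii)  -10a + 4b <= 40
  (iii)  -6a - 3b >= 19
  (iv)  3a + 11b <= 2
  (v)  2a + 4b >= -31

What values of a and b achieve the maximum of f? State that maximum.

Corner points and f = -2a - 6b:
  (-73/34, -104/51) → f = 281/17
  (-45/8, -79/16) → f = 327/8
  (-98/27, 25/27) → f = 46/27
  (-71/12, -115/24) → f = 487/12

The optimum lies where -10a + 12b = -3 and 2a + 4b = -31.
Solving simultaneously gives a = -45/8, b = -79/16.

a = -45/8, b = -79/16, maximum f = 327/8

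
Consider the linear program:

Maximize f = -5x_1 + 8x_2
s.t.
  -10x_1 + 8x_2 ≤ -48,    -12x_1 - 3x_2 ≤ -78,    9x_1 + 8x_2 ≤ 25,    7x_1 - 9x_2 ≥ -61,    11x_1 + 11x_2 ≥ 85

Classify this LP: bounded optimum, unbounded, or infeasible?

The boundaries -10x_1 + 8x_2 = -48 and 7x_1 - 9x_2 = -61 meet at (460/17, 473/17), but that point violates 9x_1 + 8x_2 ≤ 25. Every candidate vertex is excluded by some other constraint, so the feasible region is empty.

infeasible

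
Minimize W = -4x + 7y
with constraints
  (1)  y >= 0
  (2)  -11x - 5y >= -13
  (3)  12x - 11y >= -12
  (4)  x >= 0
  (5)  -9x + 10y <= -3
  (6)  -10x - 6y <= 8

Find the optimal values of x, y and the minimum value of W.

x = 13/11, y = 0, minimum W = -52/11

Feasible corners and W = -4x + 7y:
  (13/11, 0) → W = -52/11
  (1/3, 0) → W = -4/3
  (29/31, 84/155) → W = 8/155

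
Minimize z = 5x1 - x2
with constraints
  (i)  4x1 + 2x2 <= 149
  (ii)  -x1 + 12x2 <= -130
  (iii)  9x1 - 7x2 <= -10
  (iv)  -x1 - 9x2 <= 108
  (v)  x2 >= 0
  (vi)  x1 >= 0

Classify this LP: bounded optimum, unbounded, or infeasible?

infeasible

The boundaries 4x1 + 2x2 = 149 and 9x1 - 7x2 = -10 meet at (1023/46, 1381/46), but that point violates -x1 + 12x2 ≤ -130. Every candidate vertex is excluded by some other constraint, so the feasible region is empty.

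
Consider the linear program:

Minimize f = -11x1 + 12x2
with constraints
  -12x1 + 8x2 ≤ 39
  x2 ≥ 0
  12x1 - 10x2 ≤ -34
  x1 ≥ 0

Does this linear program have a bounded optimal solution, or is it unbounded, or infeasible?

bounded optimum

Feasible corners and f = -11x1 + 12x2:
  (0, 39/8) → f = 117/2
  (0, 17/5) → f = 204/5
The feasible region has finitely many vertices and no improving ray; the minimum is 204/5 at (0, 17/5).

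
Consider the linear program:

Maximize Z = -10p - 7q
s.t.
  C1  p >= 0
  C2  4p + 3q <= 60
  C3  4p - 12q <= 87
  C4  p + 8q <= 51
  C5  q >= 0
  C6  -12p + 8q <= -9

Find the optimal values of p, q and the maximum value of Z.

p = 3/4, q = 0, maximum Z = -15/2

Extreme points and Z = -10p - 7q:
  (327/29, 144/29) → Z = -4278/29
  (15, 0) → Z = -150
  (60/13, 603/104) → Z = -9021/104
  (3/4, 0) → Z = -15/2

At the optimal vertex, q = 0 and -12p + 8q = -9.
Solving simultaneously gives p = 3/4, q = 0.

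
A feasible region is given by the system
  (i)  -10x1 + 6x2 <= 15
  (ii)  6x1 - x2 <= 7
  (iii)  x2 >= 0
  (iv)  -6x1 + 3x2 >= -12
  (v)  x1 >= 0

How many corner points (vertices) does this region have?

Pairwise boundary intersections that survive every other constraint:
  (57/26, 80/13)
  (0, 5/2)
  (7/6, 0)
  (0, 0)

4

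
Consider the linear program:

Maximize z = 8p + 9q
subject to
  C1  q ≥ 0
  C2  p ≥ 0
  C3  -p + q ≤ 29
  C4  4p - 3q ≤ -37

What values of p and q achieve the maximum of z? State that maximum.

p = 50, q = 79, maximum z = 1111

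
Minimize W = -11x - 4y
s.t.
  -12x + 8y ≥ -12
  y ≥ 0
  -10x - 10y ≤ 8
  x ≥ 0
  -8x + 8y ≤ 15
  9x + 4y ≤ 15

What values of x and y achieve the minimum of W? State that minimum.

Vertices and W = -11x - 4y:
  (1, 0) → W = -11
  (7/5, 3/5) → W = -89/5
  (0, 0) → W = 0
  (0, 15/8) → W = -15/2
  (15/26, 255/104) → W = -210/13

At the optimal vertex, -12x + 8y = -12 and 9x + 4y = 15.
Solving simultaneously gives x = 7/5, y = 3/5.

x = 7/5, y = 3/5, minimum W = -89/5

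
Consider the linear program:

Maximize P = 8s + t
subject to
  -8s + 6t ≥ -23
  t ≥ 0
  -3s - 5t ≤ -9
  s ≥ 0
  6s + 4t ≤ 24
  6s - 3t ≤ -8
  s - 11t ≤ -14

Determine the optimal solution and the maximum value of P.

s = 20/21, t = 32/7, maximum P = 256/21

Corner points and P = 8s + t:
  (0, 6) → P = 6
  (0, 8/3) → P = 8/3
  (20/21, 32/7) → P = 256/21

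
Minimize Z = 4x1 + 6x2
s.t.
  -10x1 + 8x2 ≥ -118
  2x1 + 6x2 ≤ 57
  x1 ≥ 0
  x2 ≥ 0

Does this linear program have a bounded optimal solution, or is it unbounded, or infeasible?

Extreme points and Z = 4x1 + 6x2:
  (291/19, 167/38) → Z = 1665/19
  (59/5, 0) → Z = 236/5
  (0, 19/2) → Z = 57
  (0, 0) → Z = 0
The feasible region has finitely many vertices and no improving ray; the minimum is 0 at (0, 0).

bounded optimum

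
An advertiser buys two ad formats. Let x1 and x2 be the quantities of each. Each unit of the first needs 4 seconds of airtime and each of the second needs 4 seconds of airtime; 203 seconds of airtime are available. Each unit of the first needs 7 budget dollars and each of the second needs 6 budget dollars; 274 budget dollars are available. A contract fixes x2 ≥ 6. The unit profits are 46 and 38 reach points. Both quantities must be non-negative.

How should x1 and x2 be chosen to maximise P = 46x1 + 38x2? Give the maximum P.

Corner points and P = 46x1 + 38x2:
  (0, 137/3) → P = 5206/3
  (0, 6) → P = 228
  (34, 6) → P = 1792

x1 = 34, x2 = 6, maximum P = 1792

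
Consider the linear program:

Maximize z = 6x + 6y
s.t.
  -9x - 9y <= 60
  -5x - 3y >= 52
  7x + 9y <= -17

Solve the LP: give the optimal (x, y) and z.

x = -139/8, y = 93/8, maximum z = -69/2

Vertices and z = 6x + 6y:
  (-16, 28/3) → z = -40
  (-43/2, 89/6) → z = -40
  (-139/8, 93/8) → z = -69/2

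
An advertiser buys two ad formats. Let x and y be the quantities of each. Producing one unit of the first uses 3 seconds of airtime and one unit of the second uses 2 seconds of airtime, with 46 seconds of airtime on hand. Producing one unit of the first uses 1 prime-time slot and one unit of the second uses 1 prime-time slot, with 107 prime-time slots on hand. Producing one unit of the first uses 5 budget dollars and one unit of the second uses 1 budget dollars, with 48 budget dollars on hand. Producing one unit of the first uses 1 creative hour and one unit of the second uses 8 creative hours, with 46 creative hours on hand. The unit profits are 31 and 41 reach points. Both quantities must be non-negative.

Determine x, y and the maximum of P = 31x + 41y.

Vertices and P = 31x + 41y:
  (0, 0) → P = 0
  (0, 23/4) → P = 943/4
  (48/5, 0) → P = 1488/5
  (26/3, 14/3) → P = 460

x = 26/3, y = 14/3, maximum P = 460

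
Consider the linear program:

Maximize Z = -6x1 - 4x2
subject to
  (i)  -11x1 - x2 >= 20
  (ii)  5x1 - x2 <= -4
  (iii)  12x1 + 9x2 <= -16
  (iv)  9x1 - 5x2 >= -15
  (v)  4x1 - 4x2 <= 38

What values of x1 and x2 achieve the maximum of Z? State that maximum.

Extreme points and Z = -6x1 - 4x2:
  (-3/2, -7/2) → Z = 23
  (-115/64, -15/64) → Z = 375/32
  (-27/8, -103/8) → Z = 287/4
  (-125/8, -201/8) → Z = 777/4

x1 = -125/8, x2 = -201/8, maximum Z = 777/4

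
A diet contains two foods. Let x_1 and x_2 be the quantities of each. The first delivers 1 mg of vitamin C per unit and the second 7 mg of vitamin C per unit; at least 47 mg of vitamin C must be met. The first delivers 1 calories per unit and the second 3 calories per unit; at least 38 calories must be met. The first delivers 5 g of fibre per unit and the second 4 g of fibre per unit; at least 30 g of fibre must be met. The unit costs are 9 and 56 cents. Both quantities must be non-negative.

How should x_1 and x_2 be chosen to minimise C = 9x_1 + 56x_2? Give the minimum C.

x_1 = 125/4, x_2 = 9/4, minimum C = 1629/4

Corner points and C = 9x_1 + 56x_2:
  (0, 38/3) → C = 2128/3
  (47, 0) → C = 423
  (125/4, 9/4) → C = 1629/4
The feasible region is unbounded (it extends along (0, 1), (1, 0)), but C strictly increases along every unbounded feasible direction, so there is no improving ray and the minimum is attained at a vertex.

The binding constraints are x_1 + 7x_2 = 47 and x_1 + 3x_2 = 38.
Solving simultaneously gives x_1 = 125/4, x_2 = 9/4.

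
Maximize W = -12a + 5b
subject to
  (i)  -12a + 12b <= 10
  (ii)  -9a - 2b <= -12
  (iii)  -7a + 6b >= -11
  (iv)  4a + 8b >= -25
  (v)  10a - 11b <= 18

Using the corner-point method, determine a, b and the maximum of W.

a = 31/33, b = 39/22, maximum W = -53/22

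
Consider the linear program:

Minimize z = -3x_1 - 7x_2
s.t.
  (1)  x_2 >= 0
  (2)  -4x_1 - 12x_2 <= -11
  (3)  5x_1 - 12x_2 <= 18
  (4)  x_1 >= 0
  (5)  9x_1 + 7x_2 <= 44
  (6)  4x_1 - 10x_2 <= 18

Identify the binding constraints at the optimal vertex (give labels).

Corner points and z = -3x_1 - 7x_2:
  (11/4, 0) → z = -33/4
  (18/5, 0) → z = -54/5
  (0, 11/12) → z = -77/12
  (654/143, 58/143) → z = -2368/143
  (0, 44/7) → z = -44

The minimum is at (0, 44/7). Substituting into each constraint, equality holds for (4) and (5); the remaining constraints have slack.

(4) and (5)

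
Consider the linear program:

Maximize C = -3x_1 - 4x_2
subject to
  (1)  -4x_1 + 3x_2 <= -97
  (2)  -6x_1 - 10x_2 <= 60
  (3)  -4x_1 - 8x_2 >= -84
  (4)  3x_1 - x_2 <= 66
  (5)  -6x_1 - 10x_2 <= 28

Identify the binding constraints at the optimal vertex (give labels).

(1) and (5)

Extreme points and C = -3x_1 - 4x_2:
  (101/5, -27/5) → C = -39
  (443/29, -347/29) → C = 59/29
  (158/9, -40/3) → C = 2/3

The maximum is at (443/29, -347/29). Substituting into each constraint, equality holds for (1) and (5); the remaining constraints have slack.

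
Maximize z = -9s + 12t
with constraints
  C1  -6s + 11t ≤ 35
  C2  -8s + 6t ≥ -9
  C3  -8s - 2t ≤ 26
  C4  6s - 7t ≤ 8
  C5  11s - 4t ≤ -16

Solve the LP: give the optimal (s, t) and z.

s = -89/25, t = 31/25, maximum z = 1173/25

Extreme points and z = -9s + 12t:
  (-89/25, 31/25) → z = 1173/25
  (-36/97, 289/97) → z = 3792/97
  (-68/27, -79/27) → z = -112/9

The optimum lies where -6s + 11t = 35 and -8s - 2t = 26.
Solving simultaneously gives s = -89/25, t = 31/25.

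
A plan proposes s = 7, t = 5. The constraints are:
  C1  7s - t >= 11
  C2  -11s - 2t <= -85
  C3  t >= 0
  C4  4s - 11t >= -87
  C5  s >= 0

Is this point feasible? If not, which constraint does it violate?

C1: 44 ≥ 11 ✓
C2: -87 ≤ -85 ✓
C3: 5 ≥ 0 ✓
C4: -27 ≥ -87 ✓
C5: 7 ≥ 0 ✓

feasible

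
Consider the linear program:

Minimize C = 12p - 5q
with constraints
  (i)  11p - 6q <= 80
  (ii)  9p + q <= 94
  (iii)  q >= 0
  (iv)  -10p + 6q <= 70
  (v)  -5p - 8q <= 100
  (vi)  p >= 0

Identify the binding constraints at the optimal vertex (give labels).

Extreme points and C = 12p - 5q:
  (644/65, 314/65) → C = 6158/65
  (80/11, 0) → C = 960/11
  (247/32, 785/32) → C = -961/32
  (0, 0) → C = 0
  (0, 35/3) → C = -175/3

The minimum is at (0, 35/3). Substituting into each constraint, equality holds for (iv) and (vi); the remaining constraints have slack.

(iv) and (vi)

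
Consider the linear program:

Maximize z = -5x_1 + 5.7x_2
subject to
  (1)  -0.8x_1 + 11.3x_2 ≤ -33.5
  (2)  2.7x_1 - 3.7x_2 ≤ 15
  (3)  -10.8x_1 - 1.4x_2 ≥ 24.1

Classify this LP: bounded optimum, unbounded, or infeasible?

unbounded

From the feasible point (-22543/12316, -9527/3079), moving in the direction (-3.7, -2.7) keeps every constraint satisfied while z increases without bound.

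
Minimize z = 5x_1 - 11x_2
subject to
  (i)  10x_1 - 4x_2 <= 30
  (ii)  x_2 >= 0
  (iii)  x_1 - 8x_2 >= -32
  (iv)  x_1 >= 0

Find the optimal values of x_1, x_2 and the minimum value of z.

x_1 = 0, x_2 = 4, minimum z = -44

At the optimal vertex, x_1 - 8x_2 = -32 and x_1 = 0.
Solving simultaneously gives x_1 = 0, x_2 = 4.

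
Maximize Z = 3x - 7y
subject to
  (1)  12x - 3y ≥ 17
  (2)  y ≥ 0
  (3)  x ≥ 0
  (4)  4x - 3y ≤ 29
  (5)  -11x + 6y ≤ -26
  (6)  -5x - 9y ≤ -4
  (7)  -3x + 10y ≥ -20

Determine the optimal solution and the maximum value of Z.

x = 230/31, y = 7/31, maximum Z = 641/31

Corner points and Z = 3x - 7y:
  (26/11, 0) → Z = 78/11
  (20/3, 0) → Z = 20
  (230/31, 7/31) → Z = 641/31
The feasible region is unbounded (it extends along (3, 4), (6, 11)), but Z strictly decreases along every unbounded feasible direction, so there is no improving ray and the maximum is attained at a vertex.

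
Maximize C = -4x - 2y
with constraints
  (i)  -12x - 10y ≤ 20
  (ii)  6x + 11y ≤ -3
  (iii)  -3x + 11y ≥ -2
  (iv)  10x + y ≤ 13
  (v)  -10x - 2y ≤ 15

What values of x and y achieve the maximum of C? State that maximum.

x = -55/38, y = -5/19, maximum C = 120/19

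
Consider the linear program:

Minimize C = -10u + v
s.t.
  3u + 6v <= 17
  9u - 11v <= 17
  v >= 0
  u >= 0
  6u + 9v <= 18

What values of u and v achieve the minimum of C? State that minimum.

u = 117/49, v = 20/49, minimum C = -1150/49

Extreme points and C = -10u + v:
  (17/9, 0) → C = -170/9
  (117/49, 20/49) → C = -1150/49
  (0, 0) → C = 0
  (0, 2) → C = 2

At the optimal vertex, 9u - 11v = 17 and 6u + 9v = 18.
Solving simultaneously gives u = 117/49, v = 20/49.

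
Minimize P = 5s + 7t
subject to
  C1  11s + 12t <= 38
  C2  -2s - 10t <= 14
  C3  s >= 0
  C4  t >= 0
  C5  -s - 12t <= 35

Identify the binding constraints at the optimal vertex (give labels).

Vertices and P = 5s + 7t:
  (0, 19/6) → P = 133/6
  (38/11, 0) → P = 190/11
  (0, 0) → P = 0

The minimum is at (0, 0). Substituting into each constraint, equality holds for C3 and C4; the remaining constraints have slack.

C3 and C4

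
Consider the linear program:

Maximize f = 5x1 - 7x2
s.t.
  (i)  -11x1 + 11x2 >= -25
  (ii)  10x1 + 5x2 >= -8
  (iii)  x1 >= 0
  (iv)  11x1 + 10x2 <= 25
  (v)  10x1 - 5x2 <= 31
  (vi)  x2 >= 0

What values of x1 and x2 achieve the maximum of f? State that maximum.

x1 = 25/11, x2 = 0, maximum f = 125/11

At the optimal vertex, -11x1 + 11x2 = -25 and 11x1 + 10x2 = 25.
Solving simultaneously gives x1 = 25/11, x2 = 0.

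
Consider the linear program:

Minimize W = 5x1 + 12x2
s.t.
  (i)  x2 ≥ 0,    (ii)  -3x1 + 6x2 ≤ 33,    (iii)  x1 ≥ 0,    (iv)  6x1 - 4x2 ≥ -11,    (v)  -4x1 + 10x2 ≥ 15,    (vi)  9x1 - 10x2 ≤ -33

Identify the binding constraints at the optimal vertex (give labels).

Extreme points and W = 5x1 + 12x2:
  (11/4, 55/8) → W = 385/4
  (11/2, 33/4) → W = 253/2
  (11/12, 33/8) → W = 649/12

The minimum is at (11/12, 33/8). Substituting into each constraint, equality holds for (iv) and (vi); the remaining constraints have slack.

(iv) and (vi)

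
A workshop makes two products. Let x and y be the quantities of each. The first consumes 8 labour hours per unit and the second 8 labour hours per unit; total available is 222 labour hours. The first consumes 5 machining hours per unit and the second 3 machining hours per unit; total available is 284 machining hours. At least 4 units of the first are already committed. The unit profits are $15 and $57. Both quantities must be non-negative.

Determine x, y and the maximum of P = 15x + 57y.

Vertices and P = 15x + 57y:
  (111/4, 0) → P = 1665/4
  (4, 0) → P = 60
  (4, 95/4) → P = 5655/4

x = 4, y = 95/4, maximum P = 5655/4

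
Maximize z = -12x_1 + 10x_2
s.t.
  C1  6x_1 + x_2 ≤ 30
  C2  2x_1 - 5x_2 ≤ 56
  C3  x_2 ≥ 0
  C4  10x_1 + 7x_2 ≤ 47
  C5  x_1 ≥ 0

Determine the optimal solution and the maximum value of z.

x_1 = 0, x_2 = 47/7, maximum z = 470/7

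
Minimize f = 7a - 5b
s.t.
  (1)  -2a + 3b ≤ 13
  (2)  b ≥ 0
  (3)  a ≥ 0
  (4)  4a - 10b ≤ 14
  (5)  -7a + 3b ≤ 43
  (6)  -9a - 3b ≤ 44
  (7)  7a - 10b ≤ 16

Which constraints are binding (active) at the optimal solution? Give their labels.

Feasible corners and f = 7a - 5b:
  (0, 13/3) → f = -65/3
  (178, 123) → f = 631
  (0, 0) → f = 0
  (16/7, 0) → f = 16

The minimum is at (0, 13/3). Substituting into each constraint, equality holds for (1) and (3); the remaining constraints have slack.

(1) and (3)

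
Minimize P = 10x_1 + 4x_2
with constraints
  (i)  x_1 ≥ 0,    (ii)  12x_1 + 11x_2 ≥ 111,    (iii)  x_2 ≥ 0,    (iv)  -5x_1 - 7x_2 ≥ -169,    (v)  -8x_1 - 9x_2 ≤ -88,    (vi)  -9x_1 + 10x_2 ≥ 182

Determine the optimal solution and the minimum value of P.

The optimum lies where x_1 = 0 and -9x_1 + 10x_2 = 182.
Solving simultaneously gives x_1 = 0, x_2 = 91/5.

x_1 = 0, x_2 = 91/5, minimum P = 364/5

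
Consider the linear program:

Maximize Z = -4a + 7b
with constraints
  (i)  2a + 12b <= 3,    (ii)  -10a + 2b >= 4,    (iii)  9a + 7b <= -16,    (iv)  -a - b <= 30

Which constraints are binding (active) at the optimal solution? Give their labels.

Feasible corners and Z = -4a + 7b:
  (-213/94, 59/94) → Z = 1265/94
  (-363/10, 63/10) → Z = 1893/10
  (-15/22, -31/22) → Z = -157/22
  (-16/3, -74/3) → Z = -454/3

The maximum is at (-363/10, 63/10). Substituting into each constraint, equality holds for (i) and (iv); the remaining constraints have slack.

(i) and (iv)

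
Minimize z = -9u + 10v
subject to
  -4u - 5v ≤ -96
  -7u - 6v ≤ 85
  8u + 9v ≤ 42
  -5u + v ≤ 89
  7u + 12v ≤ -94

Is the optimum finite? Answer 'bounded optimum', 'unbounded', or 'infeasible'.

infeasible

The boundaries -4u - 5v = -96 and 7u + 12v = -94 meet at (1622/13, -1048/13), but that point violates 8u + 9v ≤ 42. Every candidate vertex is excluded by some other constraint, so the feasible region is empty.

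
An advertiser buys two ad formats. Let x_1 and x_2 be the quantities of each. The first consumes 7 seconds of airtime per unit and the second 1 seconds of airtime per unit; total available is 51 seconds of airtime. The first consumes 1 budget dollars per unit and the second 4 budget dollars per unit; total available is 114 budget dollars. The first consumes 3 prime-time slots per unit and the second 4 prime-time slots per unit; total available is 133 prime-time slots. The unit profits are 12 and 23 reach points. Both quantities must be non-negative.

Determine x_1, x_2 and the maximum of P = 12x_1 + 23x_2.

Corner points and P = 12x_1 + 23x_2:
  (0, 0) → P = 0
  (0, 57/2) → P = 1311/2
  (51/7, 0) → P = 612/7
  (10/3, 83/3) → P = 2029/3

At the optimal vertex, 7x_1 + x_2 = 51 and x_1 + 4x_2 = 114.
Solving simultaneously gives x_1 = 10/3, x_2 = 83/3.

x_1 = 10/3, x_2 = 83/3, maximum P = 2029/3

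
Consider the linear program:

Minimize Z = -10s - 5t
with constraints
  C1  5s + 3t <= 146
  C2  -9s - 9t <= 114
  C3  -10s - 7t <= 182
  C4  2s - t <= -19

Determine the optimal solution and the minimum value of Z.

Vertices and Z = -10s - 5t:
  (89/11, 387/11) → Z = -2825/11
  (-280/9, 166/9) → Z = 1970/9
  (-95/9, -19/9) → Z = 1045/9
The feasible region is unbounded (it extends along (-7, 10), (-3, 5)), but Z strictly increases along every unbounded feasible direction, so there is no improving ray and the minimum is attained at a vertex.

s = 89/11, t = 387/11, minimum Z = -2825/11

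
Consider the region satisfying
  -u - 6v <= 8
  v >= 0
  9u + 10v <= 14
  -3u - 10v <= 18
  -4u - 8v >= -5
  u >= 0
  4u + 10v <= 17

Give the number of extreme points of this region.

3

The feasible vertices (each the meet of two boundaries and inside every other half-plane) are:
  (5/4, 0)
  (0, 0)
  (0, 5/8)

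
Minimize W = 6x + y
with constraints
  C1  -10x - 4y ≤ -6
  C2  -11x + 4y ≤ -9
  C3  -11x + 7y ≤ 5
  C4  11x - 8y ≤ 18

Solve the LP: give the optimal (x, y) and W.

x = 5/7, y = -2/7, minimum W = 4

Extreme points and W = 6x + y:
  (5/7, -2/7) → W = 4
  (30/31, -57/62) → W = 303/62
  (83/33, 14/3) → W = 652/33
The feasible region is unbounded (it extends along (7, 11), (8, 11)), but W strictly increases along every unbounded feasible direction, so there is no improving ray and the minimum is attained at a vertex.

The binding constraints are -10x - 4y = -6 and -11x + 4y = -9.
Solving simultaneously gives x = 5/7, y = -2/7.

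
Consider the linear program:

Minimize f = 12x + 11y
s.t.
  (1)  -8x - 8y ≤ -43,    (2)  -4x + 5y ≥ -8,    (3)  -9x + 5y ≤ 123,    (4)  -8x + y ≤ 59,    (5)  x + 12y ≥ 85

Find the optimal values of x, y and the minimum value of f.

x = -143/24, y = 34/3, minimum f = 319/6

Corner points and f = 12x + 11y:
  (-143/24, 34/3) → f = 319/6
  (-41/22, 637/88) → f = 5039/88
  (521/53, 332/53) → f = 9904/53
  (-172/31, 453/31) → f = 2919/31
The feasible region is unbounded (it extends along (5, 4), (5, 9)), but f strictly increases along every unbounded feasible direction, so there is no improving ray and the minimum is attained at a vertex.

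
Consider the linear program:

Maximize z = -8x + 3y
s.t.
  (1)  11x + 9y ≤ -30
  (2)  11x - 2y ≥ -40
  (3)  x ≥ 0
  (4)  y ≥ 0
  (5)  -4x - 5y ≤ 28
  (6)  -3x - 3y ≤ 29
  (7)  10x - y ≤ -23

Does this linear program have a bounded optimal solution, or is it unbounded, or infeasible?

The boundaries 11x + 9y = -30 and 11x - 2y = -40 meet at (-420/121, 10/11), but that point violates x ≥ 0. Every candidate vertex is excluded by some other constraint, so the feasible region is empty.

infeasible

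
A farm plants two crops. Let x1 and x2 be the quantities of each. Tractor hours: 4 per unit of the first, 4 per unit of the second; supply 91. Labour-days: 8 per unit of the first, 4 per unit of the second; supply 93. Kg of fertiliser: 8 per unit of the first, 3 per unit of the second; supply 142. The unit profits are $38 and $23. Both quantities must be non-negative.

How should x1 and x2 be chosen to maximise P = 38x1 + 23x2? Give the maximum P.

Corner points and P = 38x1 + 23x2:
  (0, 0) → P = 0
  (0, 91/4) → P = 2093/4
  (93/8, 0) → P = 1767/4
  (1/2, 89/4) → P = 2123/4

The optimum lies where 4x1 + 4x2 = 91 and 8x1 + 4x2 = 93.
Solving simultaneously gives x1 = 1/2, x2 = 89/4.

x1 = 1/2, x2 = 89/4, maximum P = 2123/4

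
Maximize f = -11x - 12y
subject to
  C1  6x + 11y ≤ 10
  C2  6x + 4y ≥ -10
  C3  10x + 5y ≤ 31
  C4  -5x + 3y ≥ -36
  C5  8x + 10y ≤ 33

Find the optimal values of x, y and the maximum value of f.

Feasible corners and f = -11x - 12y:
  (-25/7, 20/7) → f = 5
  (291/80, -43/40) → f = -2169/80
  (3, -7) → f = 51
  (273/55, -41/11) → f = -543/55

x = 3, y = -7, maximum f = 51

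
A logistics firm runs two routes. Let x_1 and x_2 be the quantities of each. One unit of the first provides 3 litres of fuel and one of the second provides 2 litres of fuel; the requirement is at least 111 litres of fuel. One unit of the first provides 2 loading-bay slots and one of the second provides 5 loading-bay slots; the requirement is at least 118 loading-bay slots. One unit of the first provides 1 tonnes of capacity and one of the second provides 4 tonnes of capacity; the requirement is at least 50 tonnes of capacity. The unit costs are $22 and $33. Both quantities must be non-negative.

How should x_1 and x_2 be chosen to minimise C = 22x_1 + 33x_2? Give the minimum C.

x_1 = 29, x_2 = 12, minimum C = 1034

The feasible region is unbounded (it extends along (0, 1), (1, 0)), but C strictly increases along every unbounded feasible direction, so there is no improving ray and the minimum is attained at a vertex.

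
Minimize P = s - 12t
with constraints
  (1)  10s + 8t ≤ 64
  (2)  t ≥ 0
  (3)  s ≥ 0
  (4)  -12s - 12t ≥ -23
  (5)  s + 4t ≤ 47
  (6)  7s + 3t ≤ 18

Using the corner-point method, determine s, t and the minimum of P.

Extreme points and P = s - 12t:
  (0, 0) → P = 0
  (23/12, 0) → P = 23/12
  (0, 23/12) → P = -23

The binding constraints are s = 0 and -12s - 12t = -23.
Solving simultaneously gives s = 0, t = 23/12.

s = 0, t = 23/12, minimum P = -23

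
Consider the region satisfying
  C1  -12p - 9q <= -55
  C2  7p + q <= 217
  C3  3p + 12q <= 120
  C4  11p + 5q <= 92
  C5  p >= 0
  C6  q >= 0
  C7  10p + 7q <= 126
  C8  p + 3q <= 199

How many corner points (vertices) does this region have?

Intersecting each pair of boundary lines and keeping only the points that satisfy every inequality leaves:
  (0, 55/9)
  (55/12, 0)
  (56/13, 116/13)
  (0, 10)
  (92/11, 0)

5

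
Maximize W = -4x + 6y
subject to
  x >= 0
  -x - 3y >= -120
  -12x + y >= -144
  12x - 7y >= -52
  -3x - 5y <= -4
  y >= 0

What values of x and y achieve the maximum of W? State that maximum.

x = 265/18, y = 98/3, maximum W = 1234/9

Feasible corners and W = -4x + 6y:
  (0, 52/7) → W = 312/7
  (0, 4/5) → W = 24/5
  (265/18, 98/3) → W = 1234/9
  (12, 0) → W = -48
  (4/3, 0) → W = -16/3

The optimum lies where -12x + y = -144 and 12x - 7y = -52.
Solving simultaneously gives x = 265/18, y = 98/3.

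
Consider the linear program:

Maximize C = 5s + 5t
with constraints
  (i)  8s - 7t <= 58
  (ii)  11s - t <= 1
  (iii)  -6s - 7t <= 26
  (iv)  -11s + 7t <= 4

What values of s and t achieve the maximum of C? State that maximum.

s = 1/6, t = 5/6, maximum C = 5

Extreme points and C = 5s + 5t:
  (-19/83, -292/83) → C = -1555/83
  (1/6, 5/6) → C = 5
  (-30/17, -262/119) → C = -2360/119

The optimum lies where 11s - t = 1 and -11s + 7t = 4.
Solving simultaneously gives s = 1/6, t = 5/6.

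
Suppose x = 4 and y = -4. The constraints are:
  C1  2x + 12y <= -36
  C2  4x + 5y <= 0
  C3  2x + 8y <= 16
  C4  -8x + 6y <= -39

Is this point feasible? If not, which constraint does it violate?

feasible

C1: -40 ≤ -36 ✓
C2: -4 ≤ 0 ✓
C3: -24 ≤ 16 ✓
C4: -56 ≤ -39 ✓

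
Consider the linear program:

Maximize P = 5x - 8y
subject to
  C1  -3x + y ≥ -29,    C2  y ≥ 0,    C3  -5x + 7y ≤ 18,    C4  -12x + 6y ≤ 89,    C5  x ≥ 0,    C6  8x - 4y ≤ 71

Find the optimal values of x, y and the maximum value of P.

Corner points and P = 5x - 8y:
  (221/16, 199/16) → P = -487/16
  (45/4, 19/4) → P = 73/4
  (0, 0) → P = 0
  (71/8, 0) → P = 355/8
  (0, 18/7) → P = -144/7

The optimum lies where y = 0 and 8x - 4y = 71.
Solving simultaneously gives x = 71/8, y = 0.

x = 71/8, y = 0, maximum P = 355/8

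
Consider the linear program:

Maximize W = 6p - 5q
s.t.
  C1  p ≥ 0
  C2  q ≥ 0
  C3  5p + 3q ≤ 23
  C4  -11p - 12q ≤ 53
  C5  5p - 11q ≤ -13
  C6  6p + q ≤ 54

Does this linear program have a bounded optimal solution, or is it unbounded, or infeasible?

bounded optimum

Corner points and W = 6p - 5q:
  (0, 23/3) → W = -115/3
  (0, 13/11) → W = -65/11
  (107/35, 18/7) → W = 192/35
The feasible region has finitely many vertices and no improving ray; the maximum is 192/35 at (107/35, 18/7).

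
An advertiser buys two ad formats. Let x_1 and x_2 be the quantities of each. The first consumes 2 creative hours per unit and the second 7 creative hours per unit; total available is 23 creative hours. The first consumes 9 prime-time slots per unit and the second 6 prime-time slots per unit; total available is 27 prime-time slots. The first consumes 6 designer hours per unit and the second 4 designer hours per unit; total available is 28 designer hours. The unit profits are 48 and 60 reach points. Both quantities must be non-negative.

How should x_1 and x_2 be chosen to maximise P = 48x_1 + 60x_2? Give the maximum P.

Extreme points and P = 48x_1 + 60x_2:
  (0, 0) → P = 0
  (0, 23/7) → P = 1380/7
  (3, 0) → P = 144
  (1, 3) → P = 228

At the optimal vertex, 2x_1 + 7x_2 = 23 and 9x_1 + 6x_2 = 27.
Solving simultaneously gives x_1 = 1, x_2 = 3.

x_1 = 1, x_2 = 3, maximum P = 228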